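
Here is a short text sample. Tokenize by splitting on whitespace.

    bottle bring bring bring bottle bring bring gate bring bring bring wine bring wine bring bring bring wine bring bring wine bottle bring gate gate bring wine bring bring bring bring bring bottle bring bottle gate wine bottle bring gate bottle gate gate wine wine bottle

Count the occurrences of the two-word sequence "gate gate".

Scanning the 45 overlapping bigram windows for "gate gate":
  position 24–25: gate gate
  position 42–43: gate gate

2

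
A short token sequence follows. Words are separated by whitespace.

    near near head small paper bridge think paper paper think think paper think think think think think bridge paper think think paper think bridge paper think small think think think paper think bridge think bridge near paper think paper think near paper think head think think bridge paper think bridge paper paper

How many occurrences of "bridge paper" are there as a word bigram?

4

Scanning the 51 overlapping bigram windows for "bridge paper":
  position 18–19: bridge paper
  position 24–25: bridge paper
  position 47–48: bridge paper
  position 50–51: bridge paper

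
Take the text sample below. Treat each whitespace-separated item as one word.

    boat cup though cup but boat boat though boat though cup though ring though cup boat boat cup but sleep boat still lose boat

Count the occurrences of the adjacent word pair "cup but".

2

Scanning the 23 overlapping bigram windows for "cup but":
  position 4–5: cup but
  position 18–19: cup but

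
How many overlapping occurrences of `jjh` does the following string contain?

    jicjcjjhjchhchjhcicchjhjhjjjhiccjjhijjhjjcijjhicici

5

Sliding a length-3 window over the 51 characters (49 positions):
  position 6–8: jjh
  position 27–29: jjh
  position 33–35: jjh
  position 37–39: jjh
  position 44–46: jjh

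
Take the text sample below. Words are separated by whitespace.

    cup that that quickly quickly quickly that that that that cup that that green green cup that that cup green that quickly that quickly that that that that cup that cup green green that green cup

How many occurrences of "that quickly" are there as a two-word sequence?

3

Scanning the 35 overlapping bigram windows for "that quickly":
  position 3–4: that quickly
  position 21–22: that quickly
  position 23–24: that quickly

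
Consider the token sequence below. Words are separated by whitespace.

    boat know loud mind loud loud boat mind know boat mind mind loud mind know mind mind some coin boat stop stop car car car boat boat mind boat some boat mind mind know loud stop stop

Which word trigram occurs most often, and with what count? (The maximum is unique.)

"boat mind mind", 2 times

Trigram frequencies (highest first):
  boat mind mind: 2
  boat know loud: 1
  know loud mind: 1
  loud mind loud: 1
  mind loud loud: 1
  loud loud boat: 1
  … (28 more, each ≤ 1)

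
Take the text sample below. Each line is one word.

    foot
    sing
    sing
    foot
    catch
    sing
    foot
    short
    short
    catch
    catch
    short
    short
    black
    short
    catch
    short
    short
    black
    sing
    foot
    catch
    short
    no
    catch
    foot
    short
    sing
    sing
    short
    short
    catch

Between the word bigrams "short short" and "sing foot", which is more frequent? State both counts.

"short short" (4 vs 3)

"short short": 4 occurrences
"sing foot": 3 occurrences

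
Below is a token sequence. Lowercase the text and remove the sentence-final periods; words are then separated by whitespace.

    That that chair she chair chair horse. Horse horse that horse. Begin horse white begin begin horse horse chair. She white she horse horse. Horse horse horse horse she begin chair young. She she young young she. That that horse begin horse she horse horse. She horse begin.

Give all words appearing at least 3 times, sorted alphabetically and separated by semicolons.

Unigram counts meeting the condition (at least 3 times):
  begin: 6
  chair: 5
  horse: 18
  she: 9
  that: 5
  young: 3

begin; chair; horse; she; that; young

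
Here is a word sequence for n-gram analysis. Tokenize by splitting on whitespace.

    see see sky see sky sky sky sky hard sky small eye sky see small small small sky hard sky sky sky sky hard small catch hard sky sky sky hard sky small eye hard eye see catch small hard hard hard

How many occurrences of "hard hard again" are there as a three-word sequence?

Scanning the 40 overlapping trigram windows for "hard hard again":
  (none found)

0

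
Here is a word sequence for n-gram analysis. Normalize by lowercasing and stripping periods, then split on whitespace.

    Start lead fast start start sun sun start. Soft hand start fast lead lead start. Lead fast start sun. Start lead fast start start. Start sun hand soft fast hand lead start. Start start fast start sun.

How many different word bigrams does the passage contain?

19

37 tokens → 36 bigram windows in total.
Repeated bigrams (each contributes count−1 duplicates):
  start start: 5
  fast start: 4
  start sun: 4
  lead fast: 3
  start lead: 3
  lead start: 2
  start fast: 2
  sun start: 2
17 duplicate windows → 36 − 17 = 19 distinct.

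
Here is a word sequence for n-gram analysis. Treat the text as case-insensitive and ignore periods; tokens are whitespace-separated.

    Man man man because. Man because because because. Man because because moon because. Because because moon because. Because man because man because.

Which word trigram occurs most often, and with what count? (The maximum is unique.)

"because man because", 4 times

Trigram frequencies (highest first):
  because man because: 4
  man because man: 2
  man because because: 2
  because because because: 2
  because because man: 2
  because because moon: 2
  … (4 more, each ≤ 2)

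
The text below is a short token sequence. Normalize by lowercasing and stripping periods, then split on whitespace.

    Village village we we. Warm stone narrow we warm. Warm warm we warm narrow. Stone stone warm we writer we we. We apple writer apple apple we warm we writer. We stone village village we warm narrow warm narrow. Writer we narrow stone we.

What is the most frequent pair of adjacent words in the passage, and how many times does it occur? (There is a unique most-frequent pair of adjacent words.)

"we warm", 5 times

Bigram frequencies (highest first):
  we warm: 5
  we we: 3
  warm we: 3
  warm narrow: 3
  writer we: 3
  village village: 2
  … (20 more, each ≤ 2)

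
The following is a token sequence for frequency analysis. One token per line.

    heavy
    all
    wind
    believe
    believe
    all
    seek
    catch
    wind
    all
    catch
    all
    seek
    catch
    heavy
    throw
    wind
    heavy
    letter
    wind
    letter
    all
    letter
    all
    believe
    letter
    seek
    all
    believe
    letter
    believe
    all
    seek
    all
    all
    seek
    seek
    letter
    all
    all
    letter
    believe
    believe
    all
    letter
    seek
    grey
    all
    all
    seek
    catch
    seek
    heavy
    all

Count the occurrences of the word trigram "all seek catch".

3

Scanning the 52 overlapping trigram windows for "all seek catch":
  position 6–8: all seek catch
  position 12–14: all seek catch
  position 49–51: all seek catch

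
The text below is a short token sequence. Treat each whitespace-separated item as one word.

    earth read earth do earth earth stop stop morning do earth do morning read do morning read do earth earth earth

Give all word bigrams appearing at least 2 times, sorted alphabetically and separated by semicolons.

Bigram counts meeting the condition (at least 2 times):
  do earth: 3
  do morning: 2
  earth do: 2
  earth earth: 3
  morning read: 2
  read do: 2

do earth; do morning; earth do; earth earth; morning read; read do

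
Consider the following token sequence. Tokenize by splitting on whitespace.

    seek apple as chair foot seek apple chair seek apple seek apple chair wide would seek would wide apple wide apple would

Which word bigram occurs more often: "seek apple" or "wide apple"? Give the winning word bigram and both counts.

"seek apple": 4 occurrences
"wide apple": 2 occurrences

"seek apple" (4 vs 2)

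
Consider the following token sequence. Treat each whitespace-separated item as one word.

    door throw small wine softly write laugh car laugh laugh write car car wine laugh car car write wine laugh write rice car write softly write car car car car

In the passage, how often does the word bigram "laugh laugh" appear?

Scanning the 29 overlapping bigram windows for "laugh laugh":
  position 9–10: laugh laugh

1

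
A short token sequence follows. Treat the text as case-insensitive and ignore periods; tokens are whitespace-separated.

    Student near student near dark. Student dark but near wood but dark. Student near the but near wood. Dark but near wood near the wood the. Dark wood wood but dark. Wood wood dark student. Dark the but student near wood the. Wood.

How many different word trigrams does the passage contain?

35

43 tokens → 41 trigram windows in total.
Repeated trigrams (each contributes count−1 duplicates):
  but near wood: 3
  dark but near: 2
  dark student dark: 2
  dark wood wood: 2
  wood but dark: 2
6 duplicate windows → 41 − 6 = 35 distinct.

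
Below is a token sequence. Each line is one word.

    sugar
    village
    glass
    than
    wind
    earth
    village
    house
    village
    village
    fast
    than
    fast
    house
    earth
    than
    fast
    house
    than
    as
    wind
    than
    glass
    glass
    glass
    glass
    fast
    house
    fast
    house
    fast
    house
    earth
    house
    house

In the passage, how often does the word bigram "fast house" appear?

5

Scanning the 34 overlapping bigram windows for "fast house":
  position 13–14: fast house
  position 17–18: fast house
  position 27–28: fast house
  position 29–30: fast house
  position 31–32: fast house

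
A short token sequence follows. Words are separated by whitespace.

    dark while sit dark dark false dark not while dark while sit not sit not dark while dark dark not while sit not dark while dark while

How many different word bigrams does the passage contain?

27 tokens → 26 bigram windows in total.
Repeated bigrams (each contributes count−1 duplicates):
  dark while: 5
  sit not: 3
  while dark: 3
  while sit: 3
  dark dark: 2
  dark not: 2
  not dark: 2
  not while: 2
14 duplicate windows → 26 − 14 = 12 distinct.

12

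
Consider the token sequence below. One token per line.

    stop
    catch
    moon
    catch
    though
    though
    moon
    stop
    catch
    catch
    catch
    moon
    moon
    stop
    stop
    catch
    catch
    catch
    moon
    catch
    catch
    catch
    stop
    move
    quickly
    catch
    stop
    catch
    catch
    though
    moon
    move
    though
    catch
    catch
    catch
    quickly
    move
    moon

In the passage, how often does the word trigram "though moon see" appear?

0

Scanning the 37 overlapping trigram windows for "though moon see":
  (none found)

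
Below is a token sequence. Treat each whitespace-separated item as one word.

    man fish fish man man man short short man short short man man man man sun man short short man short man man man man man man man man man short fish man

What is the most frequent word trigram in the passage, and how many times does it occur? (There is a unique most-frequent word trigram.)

Trigram frequencies (highest first):
  man man man: 10
  man short short: 3
  short short man: 3
  man man short: 2
  short man short: 2
  short man man: 2
  … (9 more, each ≤ 1)

"man man man", 10 times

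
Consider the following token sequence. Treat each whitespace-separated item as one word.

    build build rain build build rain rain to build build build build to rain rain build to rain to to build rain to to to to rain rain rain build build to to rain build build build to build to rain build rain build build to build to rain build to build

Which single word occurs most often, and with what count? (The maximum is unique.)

"build", 22 times

Unigram frequencies (highest first):
  build: 22
  to: 16
  rain: 14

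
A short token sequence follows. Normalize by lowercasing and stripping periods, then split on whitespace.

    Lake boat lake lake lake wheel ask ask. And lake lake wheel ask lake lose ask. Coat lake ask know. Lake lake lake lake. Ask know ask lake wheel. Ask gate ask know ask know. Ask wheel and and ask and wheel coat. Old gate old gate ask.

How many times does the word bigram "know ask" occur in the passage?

Scanning the 47 overlapping bigram windows for "know ask":
  position 26–27: know ask
  position 33–34: know ask
  position 35–36: know ask

3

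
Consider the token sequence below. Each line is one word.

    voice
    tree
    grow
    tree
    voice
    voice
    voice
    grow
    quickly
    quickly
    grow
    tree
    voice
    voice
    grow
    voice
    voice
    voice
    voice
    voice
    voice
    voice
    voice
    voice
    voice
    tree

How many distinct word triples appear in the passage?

13

26 tokens → 24 trigram windows in total.
Repeated trigrams (each contributes count−1 duplicates):
  voice voice voice: 9
  grow tree voice: 2
  tree voice voice: 2
  voice voice grow: 2
11 duplicate windows → 24 − 11 = 13 distinct.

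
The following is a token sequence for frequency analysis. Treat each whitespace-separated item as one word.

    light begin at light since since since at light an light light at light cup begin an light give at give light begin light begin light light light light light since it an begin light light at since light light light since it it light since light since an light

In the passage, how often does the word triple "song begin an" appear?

Scanning the 48 overlapping trigram windows for "song begin an":
  (none found)

0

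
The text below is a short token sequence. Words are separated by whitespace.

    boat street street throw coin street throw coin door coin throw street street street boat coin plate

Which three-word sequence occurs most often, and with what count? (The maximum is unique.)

"street throw coin", 2 times

Trigram frequencies (highest first):
  street throw coin: 2
  boat street street: 1
  street street throw: 1
  throw coin street: 1
  coin street throw: 1
  throw coin door: 1
  … (8 more, each ≤ 1)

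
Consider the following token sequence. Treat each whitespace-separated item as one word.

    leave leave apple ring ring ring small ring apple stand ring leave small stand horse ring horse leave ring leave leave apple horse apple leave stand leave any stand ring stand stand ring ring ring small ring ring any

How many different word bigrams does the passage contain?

39 tokens → 38 bigram windows in total.
Repeated bigrams (each contributes count−1 duplicates):
  ring ring: 5
  stand ring: 3
  leave apple: 2
  leave leave: 2
  ring leave: 2
  ring small: 2
  small ring: 2
11 duplicate windows → 38 − 11 = 27 distinct.

27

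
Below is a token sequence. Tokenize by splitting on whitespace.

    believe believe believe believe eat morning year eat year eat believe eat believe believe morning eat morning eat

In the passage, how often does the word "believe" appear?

Scanning the 18 tokens for "believe":
  position 1: believe
  position 2: believe
  position 3: believe
  position 4: believe
  position 11: believe
  position 13: believe
  position 14: believe

7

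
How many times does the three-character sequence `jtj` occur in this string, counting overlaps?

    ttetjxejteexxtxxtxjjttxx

0

Sliding a length-3 window over the 24 characters (22 positions):
  (no match at any position)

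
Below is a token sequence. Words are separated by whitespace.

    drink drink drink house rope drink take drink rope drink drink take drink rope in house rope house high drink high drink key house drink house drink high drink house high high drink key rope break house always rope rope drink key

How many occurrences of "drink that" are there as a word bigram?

0

Scanning the 41 overlapping bigram windows for "drink that":
  (none found)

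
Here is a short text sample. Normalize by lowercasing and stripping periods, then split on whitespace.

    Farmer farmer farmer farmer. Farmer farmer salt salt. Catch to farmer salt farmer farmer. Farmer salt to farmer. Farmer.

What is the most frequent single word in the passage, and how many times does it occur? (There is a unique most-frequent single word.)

Unigram frequencies (highest first):
  farmer: 12
  salt: 4
  to: 2
  catch: 1

"farmer", 12 times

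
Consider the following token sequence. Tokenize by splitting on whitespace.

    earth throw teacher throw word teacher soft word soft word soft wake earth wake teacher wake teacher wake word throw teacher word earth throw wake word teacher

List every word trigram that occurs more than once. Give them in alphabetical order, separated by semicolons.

soft word soft; wake teacher wake

Trigram counts meeting the condition (more than once):
  soft word soft: 2
  wake teacher wake: 2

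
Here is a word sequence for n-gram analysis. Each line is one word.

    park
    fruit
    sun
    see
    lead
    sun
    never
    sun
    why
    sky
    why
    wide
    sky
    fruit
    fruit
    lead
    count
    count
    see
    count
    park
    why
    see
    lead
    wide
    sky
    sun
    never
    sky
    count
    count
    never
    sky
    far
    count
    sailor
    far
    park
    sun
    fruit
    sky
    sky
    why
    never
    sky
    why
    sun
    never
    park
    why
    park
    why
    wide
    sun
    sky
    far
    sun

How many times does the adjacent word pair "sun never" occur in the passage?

Scanning the 56 overlapping bigram windows for "sun never":
  position 6–7: sun never
  position 27–28: sun never
  position 47–48: sun never

3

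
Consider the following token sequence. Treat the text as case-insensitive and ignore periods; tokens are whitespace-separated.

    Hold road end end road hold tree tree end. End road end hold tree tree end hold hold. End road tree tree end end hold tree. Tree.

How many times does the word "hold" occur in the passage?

Scanning the 27 tokens for "hold":
  position 1: hold
  position 6: hold
  position 13: hold
  position 17: hold
  position 18: hold
  position 25: hold

6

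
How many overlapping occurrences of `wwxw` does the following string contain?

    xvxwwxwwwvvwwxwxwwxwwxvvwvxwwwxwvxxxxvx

Sliding a length-4 window over the 39 characters (36 positions):
  position 4–7: wwxw
  position 12–15: wwxw
  position 17–20: wwxw
  position 29–32: wwxw

4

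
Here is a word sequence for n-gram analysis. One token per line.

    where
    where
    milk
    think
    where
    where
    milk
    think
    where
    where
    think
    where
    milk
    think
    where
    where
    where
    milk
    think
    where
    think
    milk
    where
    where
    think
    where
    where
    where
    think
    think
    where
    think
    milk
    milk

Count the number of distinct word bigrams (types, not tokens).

9

34 tokens → 33 bigram windows in total.
Repeated bigrams (each contributes count−1 duplicates):
  where where: 8
  think where: 7
  where think: 5
  milk think: 4
  where milk: 4
  think milk: 2
24 duplicate windows → 33 − 24 = 9 distinct.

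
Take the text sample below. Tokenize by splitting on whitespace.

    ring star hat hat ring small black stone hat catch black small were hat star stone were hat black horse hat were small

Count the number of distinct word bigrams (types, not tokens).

23 tokens → 22 bigram windows in total.
Repeated bigrams (each contributes count−1 duplicates):
  were hat: 2
1 duplicate windows → 22 − 1 = 21 distinct.

21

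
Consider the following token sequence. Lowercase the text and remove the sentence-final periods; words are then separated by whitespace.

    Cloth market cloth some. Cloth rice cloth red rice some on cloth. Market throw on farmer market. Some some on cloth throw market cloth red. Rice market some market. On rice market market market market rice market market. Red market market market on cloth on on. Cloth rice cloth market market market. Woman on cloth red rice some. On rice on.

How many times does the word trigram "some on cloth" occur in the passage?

Scanning the 59 overlapping trigram windows for "some on cloth":
  position 10–12: some on cloth
  position 19–21: some on cloth

2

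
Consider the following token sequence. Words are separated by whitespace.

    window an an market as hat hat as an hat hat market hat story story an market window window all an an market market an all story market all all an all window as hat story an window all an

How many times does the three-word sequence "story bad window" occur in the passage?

Scanning the 38 overlapping trigram windows for "story bad window":
  (none found)

0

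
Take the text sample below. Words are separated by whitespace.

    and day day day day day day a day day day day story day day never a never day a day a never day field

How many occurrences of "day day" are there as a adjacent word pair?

9

Scanning the 24 overlapping bigram windows for "day day":
  position 2–3: day day
  position 3–4: day day
  position 4–5: day day
  position 5–6: day day
  position 6–7: day day
  position 9–10: day day
  position 10–11: day day
  position 11–12: day day
  position 14–15: day day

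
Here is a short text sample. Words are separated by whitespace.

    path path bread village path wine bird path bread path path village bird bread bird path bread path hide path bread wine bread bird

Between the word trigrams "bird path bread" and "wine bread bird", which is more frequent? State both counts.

"bird path bread": 2 occurrences
"wine bread bird": 1 occurrence

"bird path bread" (2 vs 1)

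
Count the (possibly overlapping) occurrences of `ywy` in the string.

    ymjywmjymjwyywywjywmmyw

1

Sliding a length-3 window over the 23 characters (21 positions):
  position 13–15: ywy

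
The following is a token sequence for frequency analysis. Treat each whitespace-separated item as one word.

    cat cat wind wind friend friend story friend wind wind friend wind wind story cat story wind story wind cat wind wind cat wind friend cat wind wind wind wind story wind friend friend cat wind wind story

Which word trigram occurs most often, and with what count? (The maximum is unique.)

"cat wind wind", 4 times

Trigram frequencies (highest first):
  cat wind wind: 4
  wind wind story: 3
  wind wind friend: 2
  wind friend friend: 2
  friend wind wind: 2
  wind story wind: 2
  … (18 more, each ≤ 2)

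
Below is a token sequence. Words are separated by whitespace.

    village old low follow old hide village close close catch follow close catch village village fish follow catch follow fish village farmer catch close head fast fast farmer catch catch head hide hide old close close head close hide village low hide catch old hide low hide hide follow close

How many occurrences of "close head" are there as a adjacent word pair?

2

Scanning the 49 overlapping bigram windows for "close head":
  position 24–25: close head
  position 36–37: close head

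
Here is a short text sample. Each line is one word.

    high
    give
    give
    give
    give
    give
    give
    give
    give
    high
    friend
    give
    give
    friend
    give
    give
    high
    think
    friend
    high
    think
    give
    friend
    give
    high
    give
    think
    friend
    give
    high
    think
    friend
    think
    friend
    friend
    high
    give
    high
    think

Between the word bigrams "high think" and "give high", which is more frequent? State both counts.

"high think": 4 occurrences
"give high": 5 occurrences

"give high" (5 vs 4)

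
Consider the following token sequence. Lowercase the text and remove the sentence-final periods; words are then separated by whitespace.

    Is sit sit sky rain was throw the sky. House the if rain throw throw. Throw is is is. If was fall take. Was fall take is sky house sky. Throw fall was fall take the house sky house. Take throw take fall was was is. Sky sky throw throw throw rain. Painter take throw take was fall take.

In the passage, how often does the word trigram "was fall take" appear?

4

Scanning the 57 overlapping trigram windows for "was fall take":
  position 21–23: was fall take
  position 24–26: was fall take
  position 33–35: was fall take
  position 57–59: was fall take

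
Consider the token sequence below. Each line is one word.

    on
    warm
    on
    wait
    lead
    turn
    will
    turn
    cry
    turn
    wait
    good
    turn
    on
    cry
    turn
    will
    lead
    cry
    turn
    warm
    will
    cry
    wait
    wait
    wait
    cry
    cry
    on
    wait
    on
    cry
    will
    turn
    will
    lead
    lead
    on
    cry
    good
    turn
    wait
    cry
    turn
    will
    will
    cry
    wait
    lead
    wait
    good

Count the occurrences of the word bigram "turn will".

Scanning the 50 overlapping bigram windows for "turn will":
  position 6–7: turn will
  position 16–17: turn will
  position 34–35: turn will
  position 44–45: turn will

4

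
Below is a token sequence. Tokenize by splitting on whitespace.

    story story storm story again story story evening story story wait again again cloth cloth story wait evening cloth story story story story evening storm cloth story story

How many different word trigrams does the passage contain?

28 tokens → 26 trigram windows in total.
Repeated trigrams (each contributes count−1 duplicates):
  cloth story story: 2
  story story evening: 2
  story story story: 2
3 duplicate windows → 26 − 3 = 23 distinct.

23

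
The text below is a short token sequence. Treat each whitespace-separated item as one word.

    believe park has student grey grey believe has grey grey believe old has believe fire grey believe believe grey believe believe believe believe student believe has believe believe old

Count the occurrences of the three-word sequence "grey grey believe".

Scanning the 27 overlapping trigram windows for "grey grey believe":
  position 5–7: grey grey believe
  position 9–11: grey grey believe

2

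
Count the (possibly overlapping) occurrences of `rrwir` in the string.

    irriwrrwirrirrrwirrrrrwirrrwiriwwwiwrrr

Sliding a length-5 window over the 39 characters (35 positions):
  position 6–10: rrwir
  position 14–18: rrwir
  position 21–25: rrwir
  position 26–30: rrwir

4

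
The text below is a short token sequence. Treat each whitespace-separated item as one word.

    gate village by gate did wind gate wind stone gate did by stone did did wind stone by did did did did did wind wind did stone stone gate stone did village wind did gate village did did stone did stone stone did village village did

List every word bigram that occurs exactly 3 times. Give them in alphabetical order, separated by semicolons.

did stone; did wind

Bigram counts meeting the condition (exactly 3 times):
  did stone: 3
  did wind: 3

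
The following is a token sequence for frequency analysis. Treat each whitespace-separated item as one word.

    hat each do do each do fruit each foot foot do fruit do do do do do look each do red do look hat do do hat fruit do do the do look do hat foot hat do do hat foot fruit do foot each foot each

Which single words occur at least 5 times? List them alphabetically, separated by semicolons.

Unigram counts meeting the condition (at least 5 times):
  do: 20
  each: 6
  foot: 6
  hat: 6

do; each; foot; hat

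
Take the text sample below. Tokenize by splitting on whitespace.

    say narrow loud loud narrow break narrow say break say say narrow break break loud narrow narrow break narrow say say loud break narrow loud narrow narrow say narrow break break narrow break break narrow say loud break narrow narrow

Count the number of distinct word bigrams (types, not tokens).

40 tokens → 39 bigram windows in total.
Repeated bigrams (each contributes count−1 duplicates):
  break narrow: 6
  narrow break: 5
  narrow say: 4
  break break: 3
  loud narrow: 3
  narrow narrow: 3
  say narrow: 3
  loud break: 2
  … (3 more repeated)
24 duplicate windows → 39 − 24 = 15 distinct.

15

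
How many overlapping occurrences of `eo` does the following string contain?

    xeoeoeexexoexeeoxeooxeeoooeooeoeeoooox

Sliding a length-2 window over the 38 characters (37 positions):
  position 2–3: eo
  position 4–5: eo
  position 15–16: eo
  position 18–19: eo
  position 23–24: eo
  position 27–28: eo
  position 30–31: eo
  position 33–34: eo

8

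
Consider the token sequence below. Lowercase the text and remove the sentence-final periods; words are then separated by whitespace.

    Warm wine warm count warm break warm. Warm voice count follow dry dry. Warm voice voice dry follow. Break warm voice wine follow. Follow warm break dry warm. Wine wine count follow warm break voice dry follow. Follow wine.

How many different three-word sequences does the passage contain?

39 tokens → 37 trigram windows in total.
Repeated trigrams (each contributes count−1 duplicates):
  follow warm break: 2
  voice dry follow: 2
2 duplicate windows → 37 − 2 = 35 distinct.

35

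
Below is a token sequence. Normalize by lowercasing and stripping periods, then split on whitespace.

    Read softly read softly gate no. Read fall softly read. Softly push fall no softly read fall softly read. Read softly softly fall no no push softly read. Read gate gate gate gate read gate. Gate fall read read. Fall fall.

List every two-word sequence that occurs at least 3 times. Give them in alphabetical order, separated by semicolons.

gate gate; read fall; read read; read softly; softly read

Bigram counts meeting the condition (at least 3 times):
  gate gate: 4
  read fall: 3
  read read: 3
  read softly: 4
  softly read: 5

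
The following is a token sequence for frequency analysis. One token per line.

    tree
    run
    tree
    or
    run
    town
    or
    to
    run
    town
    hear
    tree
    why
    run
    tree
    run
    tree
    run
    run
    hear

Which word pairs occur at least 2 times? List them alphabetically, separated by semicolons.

run town; run tree; tree run

Bigram counts meeting the condition (at least 2 times):
  run town: 2
  run tree: 3
  tree run: 3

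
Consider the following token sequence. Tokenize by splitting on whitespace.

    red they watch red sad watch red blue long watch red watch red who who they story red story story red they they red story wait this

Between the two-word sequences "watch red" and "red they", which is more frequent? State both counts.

"watch red": 4 occurrences
"red they": 2 occurrences

"watch red" (4 vs 2)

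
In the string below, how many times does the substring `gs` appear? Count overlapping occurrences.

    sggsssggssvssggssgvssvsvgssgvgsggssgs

Sliding a length-2 window over the 37 characters (36 positions):
  position 3–4: gs
  position 8–9: gs
  position 15–16: gs
  position 25–26: gs
  position 30–31: gs
  position 33–34: gs
  position 36–37: gs

7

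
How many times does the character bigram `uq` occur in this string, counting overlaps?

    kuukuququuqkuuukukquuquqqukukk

5

Sliding a length-2 window over the 30 characters (29 positions):
  position 5–6: uq
  position 7–8: uq
  position 10–11: uq
  position 21–22: uq
  position 23–24: uq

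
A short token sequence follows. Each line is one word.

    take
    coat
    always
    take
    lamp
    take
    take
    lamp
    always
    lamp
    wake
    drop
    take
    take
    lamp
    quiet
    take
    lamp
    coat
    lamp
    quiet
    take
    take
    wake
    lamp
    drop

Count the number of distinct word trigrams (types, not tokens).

26 tokens → 24 trigram windows in total.
Repeated trigrams (each contributes count−1 duplicates):
  lamp quiet take: 2
  take take lamp: 2
2 duplicate windows → 24 − 2 = 22 distinct.

22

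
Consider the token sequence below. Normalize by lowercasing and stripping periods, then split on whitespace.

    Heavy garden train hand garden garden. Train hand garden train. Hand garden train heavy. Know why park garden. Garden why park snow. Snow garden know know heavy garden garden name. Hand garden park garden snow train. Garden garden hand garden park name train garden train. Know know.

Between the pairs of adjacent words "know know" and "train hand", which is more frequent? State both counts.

"train hand" (3 vs 2)

"know know": 2 occurrences
"train hand": 3 occurrences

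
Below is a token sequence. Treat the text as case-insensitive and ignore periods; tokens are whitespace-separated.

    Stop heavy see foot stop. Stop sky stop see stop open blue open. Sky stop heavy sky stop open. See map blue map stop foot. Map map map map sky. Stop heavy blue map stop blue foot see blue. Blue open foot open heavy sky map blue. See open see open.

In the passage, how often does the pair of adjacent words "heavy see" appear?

Scanning the 50 overlapping bigram windows for "heavy see":
  position 2–3: heavy see

1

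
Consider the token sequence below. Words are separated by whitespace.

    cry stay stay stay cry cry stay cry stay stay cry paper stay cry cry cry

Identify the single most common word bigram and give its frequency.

"stay cry", 4 times

Bigram frequencies (highest first):
  stay cry: 4
  cry stay: 3
  stay stay: 3
  cry cry: 3
  cry paper: 1
  paper stay: 1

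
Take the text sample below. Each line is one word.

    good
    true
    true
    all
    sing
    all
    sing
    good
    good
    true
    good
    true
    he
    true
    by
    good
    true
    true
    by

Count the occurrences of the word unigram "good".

5

Scanning the 19 tokens for "good":
  position 1: good
  position 8: good
  position 9: good
  position 11: good
  position 16: good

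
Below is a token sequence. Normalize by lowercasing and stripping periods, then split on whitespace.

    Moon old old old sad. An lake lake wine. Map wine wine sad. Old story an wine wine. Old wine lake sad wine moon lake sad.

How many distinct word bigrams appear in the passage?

26 tokens → 25 bigram windows in total.
Repeated bigrams (each contributes count−1 duplicates):
  lake sad: 2
  old old: 2
  wine wine: 2
3 duplicate windows → 25 − 3 = 22 distinct.

22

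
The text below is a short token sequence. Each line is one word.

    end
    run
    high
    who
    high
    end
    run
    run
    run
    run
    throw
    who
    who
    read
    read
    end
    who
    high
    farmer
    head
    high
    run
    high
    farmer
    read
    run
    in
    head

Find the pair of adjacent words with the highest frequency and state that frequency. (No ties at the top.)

Bigram frequencies (highest first):
  run run: 3
  end run: 2
  run high: 2
  who high: 2
  high farmer: 2
  high who: 1
  … (15 more, each ≤ 1)

"run run", 3 times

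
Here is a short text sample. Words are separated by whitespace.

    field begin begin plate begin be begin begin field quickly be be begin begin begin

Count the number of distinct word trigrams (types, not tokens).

15 tokens → 13 trigram windows in total.
Repeated trigrams (each contributes count−1 duplicates):
  be begin begin: 2
1 duplicate windows → 13 − 1 = 12 distinct.

12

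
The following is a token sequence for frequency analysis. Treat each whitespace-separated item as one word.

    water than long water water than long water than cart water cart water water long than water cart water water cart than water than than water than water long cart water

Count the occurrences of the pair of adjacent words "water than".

Scanning the 30 overlapping bigram windows for "water than":
  position 1–2: water than
  position 5–6: water than
  position 8–9: water than
  position 23–24: water than
  position 26–27: water than

5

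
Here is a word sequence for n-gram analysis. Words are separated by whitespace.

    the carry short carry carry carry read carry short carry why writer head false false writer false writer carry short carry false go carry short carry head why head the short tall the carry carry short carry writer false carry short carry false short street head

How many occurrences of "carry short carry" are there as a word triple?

6

Scanning the 44 overlapping trigram windows for "carry short carry":
  position 2–4: carry short carry
  position 8–10: carry short carry
  position 19–21: carry short carry
  position 24–26: carry short carry
  position 35–37: carry short carry
  position 40–42: carry short carry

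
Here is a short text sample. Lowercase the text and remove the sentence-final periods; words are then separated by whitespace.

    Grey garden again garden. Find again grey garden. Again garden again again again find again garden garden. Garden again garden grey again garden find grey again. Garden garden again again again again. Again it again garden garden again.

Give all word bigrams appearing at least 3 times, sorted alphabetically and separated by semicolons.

Bigram counts meeting the condition (at least 3 times):
  again again: 6
  again garden: 7
  garden again: 6
  garden garden: 4

again again; again garden; garden again; garden garden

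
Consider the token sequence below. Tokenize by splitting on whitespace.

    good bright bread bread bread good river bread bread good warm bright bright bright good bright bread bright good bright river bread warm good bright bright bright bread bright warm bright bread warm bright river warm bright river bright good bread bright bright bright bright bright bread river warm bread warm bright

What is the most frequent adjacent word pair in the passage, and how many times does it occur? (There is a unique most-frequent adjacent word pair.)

Bigram frequencies (highest first):
  bright bright: 8
  bright bread: 5
  warm bright: 5
  good bright: 4
  bread bread: 3
  bright good: 3
  … (14 more, each ≤ 3)

"bright bright", 8 times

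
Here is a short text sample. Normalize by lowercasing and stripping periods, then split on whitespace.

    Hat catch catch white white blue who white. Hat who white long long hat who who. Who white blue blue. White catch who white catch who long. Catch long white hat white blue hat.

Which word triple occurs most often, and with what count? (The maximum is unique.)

"white catch who", 2 times

Trigram frequencies (highest first):
  white catch who: 2
  hat catch catch: 1
  catch catch white: 1
  catch white white: 1
  white white blue: 1
  white blue who: 1
  … (25 more, each ≤ 1)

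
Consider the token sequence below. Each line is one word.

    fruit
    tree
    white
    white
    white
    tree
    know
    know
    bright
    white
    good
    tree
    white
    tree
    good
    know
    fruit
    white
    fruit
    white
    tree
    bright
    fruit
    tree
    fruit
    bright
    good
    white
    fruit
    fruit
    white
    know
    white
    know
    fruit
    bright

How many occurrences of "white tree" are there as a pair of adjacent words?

Scanning the 35 overlapping bigram windows for "white tree":
  position 5–6: white tree
  position 13–14: white tree
  position 20–21: white tree

3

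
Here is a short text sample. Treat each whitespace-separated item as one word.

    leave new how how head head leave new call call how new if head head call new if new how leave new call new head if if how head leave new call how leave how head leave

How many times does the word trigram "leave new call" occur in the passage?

3

Scanning the 35 overlapping trigram windows for "leave new call":
  position 7–9: leave new call
  position 21–23: leave new call
  position 30–32: leave new call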